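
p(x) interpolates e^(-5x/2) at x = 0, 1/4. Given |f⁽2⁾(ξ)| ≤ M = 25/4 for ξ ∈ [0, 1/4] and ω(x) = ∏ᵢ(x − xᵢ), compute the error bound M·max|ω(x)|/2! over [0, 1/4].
25/512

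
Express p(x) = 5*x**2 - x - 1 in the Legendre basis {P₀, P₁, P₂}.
(2/3)P₀ - P₁ + (10/3)P₂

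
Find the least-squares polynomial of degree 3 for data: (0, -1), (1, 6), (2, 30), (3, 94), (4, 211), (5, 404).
-58/63 + (638/189)x + (1/18)x² + (167/54)x³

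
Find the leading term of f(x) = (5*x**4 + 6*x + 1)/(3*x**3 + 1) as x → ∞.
5*x/3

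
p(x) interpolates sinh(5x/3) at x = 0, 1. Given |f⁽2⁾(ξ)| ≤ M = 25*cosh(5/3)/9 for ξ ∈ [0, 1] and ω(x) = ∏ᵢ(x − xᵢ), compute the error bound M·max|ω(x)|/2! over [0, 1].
25*cosh(5/3)/72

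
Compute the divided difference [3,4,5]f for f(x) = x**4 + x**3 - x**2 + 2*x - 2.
108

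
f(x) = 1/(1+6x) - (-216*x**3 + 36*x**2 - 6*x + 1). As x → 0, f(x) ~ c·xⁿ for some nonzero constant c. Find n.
4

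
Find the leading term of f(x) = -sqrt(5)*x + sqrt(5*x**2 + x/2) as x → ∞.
sqrt(5)/20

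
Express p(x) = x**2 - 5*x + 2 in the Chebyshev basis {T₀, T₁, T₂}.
(5/2)T₀ + (-5)T₁ + (1/2)T₂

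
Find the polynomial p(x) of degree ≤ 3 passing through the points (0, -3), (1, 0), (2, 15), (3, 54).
2*x**3 + x - 3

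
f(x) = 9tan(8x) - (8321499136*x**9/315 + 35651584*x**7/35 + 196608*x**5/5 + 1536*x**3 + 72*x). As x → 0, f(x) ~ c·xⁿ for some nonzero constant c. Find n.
11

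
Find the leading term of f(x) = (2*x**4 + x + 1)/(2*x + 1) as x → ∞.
x**3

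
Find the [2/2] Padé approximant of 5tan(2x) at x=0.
10*x/(1 - 4*x**2/3)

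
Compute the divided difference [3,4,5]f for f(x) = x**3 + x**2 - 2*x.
13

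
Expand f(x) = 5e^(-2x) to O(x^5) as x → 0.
5 - 10*x + 10*x**2 - 20*x**3/3 + 10*x**4/3 + O(x**5)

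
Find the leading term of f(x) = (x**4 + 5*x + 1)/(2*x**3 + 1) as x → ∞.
x/2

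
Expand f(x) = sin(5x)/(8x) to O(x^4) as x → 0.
5/8 - 125*x**2/48 + O(x**4)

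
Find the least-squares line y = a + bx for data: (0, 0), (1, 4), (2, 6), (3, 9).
a = 2/5, b = 29/10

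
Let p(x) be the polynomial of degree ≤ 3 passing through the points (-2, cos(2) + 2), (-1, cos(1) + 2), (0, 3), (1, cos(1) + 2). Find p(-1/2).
-cos(2)/16 + cos(1)/2 + 41/16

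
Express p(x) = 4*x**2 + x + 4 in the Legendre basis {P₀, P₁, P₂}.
(16/3)P₀ + P₁ + (8/3)P₂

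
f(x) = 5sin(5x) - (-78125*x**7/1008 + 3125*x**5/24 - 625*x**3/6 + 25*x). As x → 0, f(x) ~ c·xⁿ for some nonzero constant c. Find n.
9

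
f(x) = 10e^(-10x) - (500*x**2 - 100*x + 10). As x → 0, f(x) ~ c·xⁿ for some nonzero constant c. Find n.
3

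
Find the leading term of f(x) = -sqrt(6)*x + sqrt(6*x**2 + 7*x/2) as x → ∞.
7*sqrt(6)/24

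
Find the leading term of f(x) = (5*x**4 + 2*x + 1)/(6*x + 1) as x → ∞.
5*x**3/6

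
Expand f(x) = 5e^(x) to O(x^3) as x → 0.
5 + 5*x + 5*x**2/2 + O(x**3)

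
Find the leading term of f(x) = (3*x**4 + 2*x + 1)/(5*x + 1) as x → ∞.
3*x**3/5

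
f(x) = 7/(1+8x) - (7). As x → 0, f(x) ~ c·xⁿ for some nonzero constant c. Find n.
1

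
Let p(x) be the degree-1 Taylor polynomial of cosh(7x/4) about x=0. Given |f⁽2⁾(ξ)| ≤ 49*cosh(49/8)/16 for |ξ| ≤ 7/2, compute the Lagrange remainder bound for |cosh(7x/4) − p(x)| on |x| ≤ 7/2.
2401*cosh(49/8)/128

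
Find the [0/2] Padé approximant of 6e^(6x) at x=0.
6/(18*x**2 - 6*x + 1)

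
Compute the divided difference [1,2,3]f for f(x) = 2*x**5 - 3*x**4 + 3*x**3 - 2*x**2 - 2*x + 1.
121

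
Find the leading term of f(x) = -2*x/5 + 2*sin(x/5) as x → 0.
-x**3/375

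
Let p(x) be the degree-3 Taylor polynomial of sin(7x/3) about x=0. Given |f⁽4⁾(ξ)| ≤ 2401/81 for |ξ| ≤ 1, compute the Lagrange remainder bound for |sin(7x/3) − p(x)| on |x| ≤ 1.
2401/1944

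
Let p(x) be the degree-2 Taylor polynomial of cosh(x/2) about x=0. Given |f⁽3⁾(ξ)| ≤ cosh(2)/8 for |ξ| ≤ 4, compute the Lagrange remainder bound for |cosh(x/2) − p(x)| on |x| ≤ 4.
4*cosh(2)/3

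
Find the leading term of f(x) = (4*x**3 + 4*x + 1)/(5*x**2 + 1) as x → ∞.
4*x/5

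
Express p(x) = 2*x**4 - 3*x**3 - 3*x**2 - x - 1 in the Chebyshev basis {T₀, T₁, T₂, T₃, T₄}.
(-7/4)T₀ + (-13/4)T₁ + (-1/2)T₂ + (-3/4)T₃ + (1/4)T₄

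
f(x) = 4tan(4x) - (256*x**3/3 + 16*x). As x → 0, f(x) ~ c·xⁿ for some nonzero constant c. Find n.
5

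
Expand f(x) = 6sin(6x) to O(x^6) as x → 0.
36*x - 216*x**3 + 1944*x**5/5 + O(x**6)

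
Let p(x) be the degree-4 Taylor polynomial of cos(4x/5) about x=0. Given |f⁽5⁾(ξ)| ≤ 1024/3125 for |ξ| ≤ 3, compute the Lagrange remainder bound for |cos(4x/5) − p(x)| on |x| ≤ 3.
10368/15625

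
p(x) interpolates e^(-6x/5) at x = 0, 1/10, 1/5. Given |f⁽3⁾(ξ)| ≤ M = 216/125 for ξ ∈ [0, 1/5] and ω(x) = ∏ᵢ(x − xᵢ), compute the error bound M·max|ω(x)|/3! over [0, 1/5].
sqrt(3)/15625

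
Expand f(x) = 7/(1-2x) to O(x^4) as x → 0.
7 + 14*x + 28*x**2 + 56*x**3 + O(x**4)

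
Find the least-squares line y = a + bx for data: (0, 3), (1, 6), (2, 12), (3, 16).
a = 5/2, b = 9/2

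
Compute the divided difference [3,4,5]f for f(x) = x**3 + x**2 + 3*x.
13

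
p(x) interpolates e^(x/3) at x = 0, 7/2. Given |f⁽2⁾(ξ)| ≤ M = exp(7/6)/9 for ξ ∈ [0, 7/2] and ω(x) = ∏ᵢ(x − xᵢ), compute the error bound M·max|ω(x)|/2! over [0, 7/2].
49*exp(7/6)/288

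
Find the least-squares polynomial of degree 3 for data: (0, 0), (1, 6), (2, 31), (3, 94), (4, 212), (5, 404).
1/63 + (430/189)x + (11/18)x² + (163/54)x³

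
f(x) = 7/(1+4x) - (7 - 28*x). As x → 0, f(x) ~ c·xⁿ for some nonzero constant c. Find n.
2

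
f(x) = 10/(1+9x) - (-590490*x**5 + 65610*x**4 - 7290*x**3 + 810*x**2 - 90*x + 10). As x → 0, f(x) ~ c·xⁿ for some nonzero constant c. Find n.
6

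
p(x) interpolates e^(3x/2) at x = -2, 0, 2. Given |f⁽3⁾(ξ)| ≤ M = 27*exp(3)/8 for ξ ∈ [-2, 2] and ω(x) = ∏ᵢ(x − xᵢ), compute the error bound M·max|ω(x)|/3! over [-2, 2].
sqrt(3)*exp(3)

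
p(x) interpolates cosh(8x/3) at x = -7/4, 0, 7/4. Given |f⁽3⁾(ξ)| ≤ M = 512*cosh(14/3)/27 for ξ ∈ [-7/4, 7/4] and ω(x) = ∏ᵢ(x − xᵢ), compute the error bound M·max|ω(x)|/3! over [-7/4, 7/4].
2744*sqrt(3)*cosh(14/3)/729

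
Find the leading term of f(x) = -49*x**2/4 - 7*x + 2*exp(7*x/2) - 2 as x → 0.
343*x**3/24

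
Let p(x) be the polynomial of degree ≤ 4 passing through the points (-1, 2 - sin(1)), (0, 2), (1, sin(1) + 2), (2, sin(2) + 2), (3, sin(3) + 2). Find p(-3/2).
-45*sin(2)/32 + 35*sin(3)/128 + 63*sin(1)/128 + 2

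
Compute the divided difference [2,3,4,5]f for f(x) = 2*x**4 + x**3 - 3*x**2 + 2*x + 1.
29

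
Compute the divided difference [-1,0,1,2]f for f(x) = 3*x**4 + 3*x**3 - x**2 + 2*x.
9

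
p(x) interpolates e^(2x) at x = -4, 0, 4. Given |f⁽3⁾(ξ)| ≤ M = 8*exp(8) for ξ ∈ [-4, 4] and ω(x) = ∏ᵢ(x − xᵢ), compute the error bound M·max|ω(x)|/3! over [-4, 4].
512*sqrt(3)*exp(8)/27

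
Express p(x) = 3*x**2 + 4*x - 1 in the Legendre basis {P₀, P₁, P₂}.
(4)P₁ + (2)P₂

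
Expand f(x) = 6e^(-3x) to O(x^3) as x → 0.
6 - 18*x + 27*x**2 + O(x**3)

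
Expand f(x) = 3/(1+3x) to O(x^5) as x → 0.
3 - 9*x + 27*x**2 - 81*x**3 + 243*x**4 + O(x**5)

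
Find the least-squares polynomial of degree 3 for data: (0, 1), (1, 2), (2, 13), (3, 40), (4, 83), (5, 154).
6/7 + (-71/42)x + (16/7)x² + (5/6)x³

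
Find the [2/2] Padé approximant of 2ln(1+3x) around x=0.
3*x*(3*x + 2)/(3*x**2/2 + 3*x + 1)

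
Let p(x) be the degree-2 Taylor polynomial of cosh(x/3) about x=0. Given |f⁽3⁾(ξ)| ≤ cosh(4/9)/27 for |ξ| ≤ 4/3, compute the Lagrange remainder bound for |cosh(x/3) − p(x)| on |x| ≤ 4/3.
32*cosh(4/9)/2187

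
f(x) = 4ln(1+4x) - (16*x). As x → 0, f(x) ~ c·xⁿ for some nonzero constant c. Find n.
2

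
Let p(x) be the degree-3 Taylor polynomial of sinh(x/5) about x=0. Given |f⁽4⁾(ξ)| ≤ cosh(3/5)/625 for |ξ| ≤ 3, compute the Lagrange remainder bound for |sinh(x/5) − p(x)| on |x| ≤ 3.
27*cosh(3/5)/5000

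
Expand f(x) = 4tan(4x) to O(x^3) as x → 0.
16*x + O(x**3)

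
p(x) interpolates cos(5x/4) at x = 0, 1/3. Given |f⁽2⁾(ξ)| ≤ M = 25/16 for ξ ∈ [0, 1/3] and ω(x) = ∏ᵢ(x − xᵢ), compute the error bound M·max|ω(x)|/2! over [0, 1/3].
25/1152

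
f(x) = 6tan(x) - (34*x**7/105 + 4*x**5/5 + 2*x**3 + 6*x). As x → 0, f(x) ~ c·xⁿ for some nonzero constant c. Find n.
9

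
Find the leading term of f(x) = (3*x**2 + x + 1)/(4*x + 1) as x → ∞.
3*x/4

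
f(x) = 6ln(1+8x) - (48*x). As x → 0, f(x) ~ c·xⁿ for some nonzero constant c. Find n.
2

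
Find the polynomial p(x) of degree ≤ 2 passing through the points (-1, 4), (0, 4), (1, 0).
-2*x**2 - 2*x + 4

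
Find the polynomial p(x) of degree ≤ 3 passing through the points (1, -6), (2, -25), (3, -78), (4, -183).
-3*x**3 + x**2 - x - 3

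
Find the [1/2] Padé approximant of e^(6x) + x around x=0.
(127*x/31 + 1)/(72*x**2/31 - 90*x/31 + 1)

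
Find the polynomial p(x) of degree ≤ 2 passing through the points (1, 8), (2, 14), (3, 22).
x**2 + 3*x + 4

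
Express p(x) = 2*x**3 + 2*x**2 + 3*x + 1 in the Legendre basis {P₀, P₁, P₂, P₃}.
(5/3)P₀ + (21/5)P₁ + (4/3)P₂ + (4/5)P₃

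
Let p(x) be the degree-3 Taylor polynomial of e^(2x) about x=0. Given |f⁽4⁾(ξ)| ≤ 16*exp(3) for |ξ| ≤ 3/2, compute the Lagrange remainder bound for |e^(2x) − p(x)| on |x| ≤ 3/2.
27*exp(3)/8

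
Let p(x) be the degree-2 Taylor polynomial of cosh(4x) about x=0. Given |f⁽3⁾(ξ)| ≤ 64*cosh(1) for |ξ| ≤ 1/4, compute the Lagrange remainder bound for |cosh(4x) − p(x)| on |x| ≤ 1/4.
cosh(1)/6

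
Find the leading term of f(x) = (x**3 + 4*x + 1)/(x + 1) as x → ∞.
x**2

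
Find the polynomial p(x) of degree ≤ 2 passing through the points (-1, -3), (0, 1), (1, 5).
4*x + 1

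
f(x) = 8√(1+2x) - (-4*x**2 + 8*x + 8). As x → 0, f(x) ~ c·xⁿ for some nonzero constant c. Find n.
3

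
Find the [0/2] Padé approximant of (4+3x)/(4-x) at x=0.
1/(3*x**2/4 - x + 1)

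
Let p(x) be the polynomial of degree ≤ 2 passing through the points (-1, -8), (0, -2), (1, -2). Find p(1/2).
-5/4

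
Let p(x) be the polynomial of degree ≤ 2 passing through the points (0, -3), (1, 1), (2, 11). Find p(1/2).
-7/4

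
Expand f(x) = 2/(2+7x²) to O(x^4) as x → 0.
1 - 7*x**2/2 + O(x**4)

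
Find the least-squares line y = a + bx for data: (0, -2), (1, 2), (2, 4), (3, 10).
a = -11/5, b = 19/5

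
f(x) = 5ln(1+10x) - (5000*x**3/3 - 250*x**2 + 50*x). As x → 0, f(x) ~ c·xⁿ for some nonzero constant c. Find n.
4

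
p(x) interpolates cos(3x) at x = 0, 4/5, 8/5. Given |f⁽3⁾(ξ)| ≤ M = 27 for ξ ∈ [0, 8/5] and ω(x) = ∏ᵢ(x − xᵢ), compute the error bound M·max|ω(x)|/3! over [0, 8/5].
64*sqrt(3)/125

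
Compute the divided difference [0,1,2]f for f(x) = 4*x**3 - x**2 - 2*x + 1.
11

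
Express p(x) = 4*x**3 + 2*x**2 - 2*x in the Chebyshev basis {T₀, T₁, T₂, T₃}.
T₀ + T₁ + T₂ + T₃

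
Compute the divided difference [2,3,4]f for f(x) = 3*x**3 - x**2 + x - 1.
26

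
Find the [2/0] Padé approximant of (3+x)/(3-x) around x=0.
2*x**2/9 + 2*x/3 + 1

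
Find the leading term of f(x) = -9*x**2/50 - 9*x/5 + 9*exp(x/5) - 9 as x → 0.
3*x**3/250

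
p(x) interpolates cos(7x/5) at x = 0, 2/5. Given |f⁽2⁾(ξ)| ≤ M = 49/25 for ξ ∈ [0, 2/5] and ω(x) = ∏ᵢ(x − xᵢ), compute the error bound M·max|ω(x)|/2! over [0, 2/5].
49/1250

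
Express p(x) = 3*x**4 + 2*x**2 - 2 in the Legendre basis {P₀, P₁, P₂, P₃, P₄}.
(-11/15)P₀ + (64/21)P₂ + (24/35)P₄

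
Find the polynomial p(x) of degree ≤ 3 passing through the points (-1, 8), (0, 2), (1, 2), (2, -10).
-3*x**3 + 3*x**2 + 2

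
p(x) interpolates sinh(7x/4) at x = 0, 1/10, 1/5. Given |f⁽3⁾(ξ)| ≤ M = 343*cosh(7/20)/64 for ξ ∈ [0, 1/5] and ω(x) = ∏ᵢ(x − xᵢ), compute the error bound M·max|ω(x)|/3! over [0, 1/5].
343*sqrt(3)*cosh(7/20)/1728000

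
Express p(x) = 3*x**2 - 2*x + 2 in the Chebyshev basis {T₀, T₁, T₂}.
(7/2)T₀ + (-2)T₁ + (3/2)T₂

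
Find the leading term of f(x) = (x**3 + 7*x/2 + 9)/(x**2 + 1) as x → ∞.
x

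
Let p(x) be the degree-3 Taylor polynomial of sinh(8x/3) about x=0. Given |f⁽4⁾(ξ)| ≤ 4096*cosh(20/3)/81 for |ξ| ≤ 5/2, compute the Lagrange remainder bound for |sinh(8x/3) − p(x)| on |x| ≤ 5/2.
20000*cosh(20/3)/243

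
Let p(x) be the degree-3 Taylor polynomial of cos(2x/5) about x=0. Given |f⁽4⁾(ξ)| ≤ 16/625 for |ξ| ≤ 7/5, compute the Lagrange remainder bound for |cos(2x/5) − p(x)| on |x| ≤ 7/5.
4802/1171875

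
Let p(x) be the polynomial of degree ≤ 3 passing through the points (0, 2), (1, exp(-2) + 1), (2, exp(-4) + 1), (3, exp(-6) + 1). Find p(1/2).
(-5*exp(2) + 1 + 15*exp(4) + 21*exp(6))*exp(-6)/16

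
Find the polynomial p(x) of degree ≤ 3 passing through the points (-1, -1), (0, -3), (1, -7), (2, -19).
-x**3 - x**2 - 2*x - 3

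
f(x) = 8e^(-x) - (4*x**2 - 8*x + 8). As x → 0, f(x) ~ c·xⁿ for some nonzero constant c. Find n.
3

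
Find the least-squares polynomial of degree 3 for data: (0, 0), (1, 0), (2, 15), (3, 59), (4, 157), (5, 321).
-1/42 + (-107/252)x + (-197/84)x² + (55/18)x³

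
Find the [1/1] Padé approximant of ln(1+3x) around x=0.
3*x/(3*x/2 + 1)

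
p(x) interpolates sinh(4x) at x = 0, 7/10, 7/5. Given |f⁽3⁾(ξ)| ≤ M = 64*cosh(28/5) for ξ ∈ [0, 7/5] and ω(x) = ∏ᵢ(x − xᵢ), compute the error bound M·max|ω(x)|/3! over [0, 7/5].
2744*sqrt(3)*cosh(28/5)/3375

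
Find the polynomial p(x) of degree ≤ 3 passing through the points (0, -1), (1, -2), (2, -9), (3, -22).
-3*x**2 + 2*x - 1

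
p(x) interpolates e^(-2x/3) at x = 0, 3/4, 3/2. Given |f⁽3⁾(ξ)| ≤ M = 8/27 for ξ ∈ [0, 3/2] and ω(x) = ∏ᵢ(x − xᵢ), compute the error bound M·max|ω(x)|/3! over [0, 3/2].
sqrt(3)/216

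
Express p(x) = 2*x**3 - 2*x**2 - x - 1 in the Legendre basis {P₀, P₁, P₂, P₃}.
(-5/3)P₀ + (1/5)P₁ + (-4/3)P₂ + (4/5)P₃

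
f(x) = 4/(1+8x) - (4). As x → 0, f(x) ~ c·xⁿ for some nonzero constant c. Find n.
1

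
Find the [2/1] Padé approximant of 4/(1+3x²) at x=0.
4 - 12*x**2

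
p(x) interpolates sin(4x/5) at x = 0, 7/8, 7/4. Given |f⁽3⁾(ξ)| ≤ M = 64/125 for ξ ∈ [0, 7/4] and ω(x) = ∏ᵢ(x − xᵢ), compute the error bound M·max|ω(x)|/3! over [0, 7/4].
343*sqrt(3)/27000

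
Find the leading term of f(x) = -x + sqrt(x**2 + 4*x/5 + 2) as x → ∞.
2/5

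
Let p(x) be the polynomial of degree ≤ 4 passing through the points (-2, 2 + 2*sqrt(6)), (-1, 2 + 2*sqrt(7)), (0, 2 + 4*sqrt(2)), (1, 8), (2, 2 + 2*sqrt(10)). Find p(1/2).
-5*sqrt(7)/16 - 5*sqrt(10)/64 + 3*sqrt(6)/64 + 45*sqrt(2)/16 + 77/16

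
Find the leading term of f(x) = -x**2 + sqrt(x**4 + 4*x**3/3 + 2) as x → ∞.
2*x/3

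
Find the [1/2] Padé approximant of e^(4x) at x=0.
(4*x/3 + 1)/(8*x**2/3 - 8*x/3 + 1)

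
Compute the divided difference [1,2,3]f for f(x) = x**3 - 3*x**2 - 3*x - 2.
3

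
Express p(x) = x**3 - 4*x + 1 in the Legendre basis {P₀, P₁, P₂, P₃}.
P₀ + (-17/5)P₁ + (2/5)P₃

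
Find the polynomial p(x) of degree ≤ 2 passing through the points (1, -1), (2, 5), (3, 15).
2*x**2 - 3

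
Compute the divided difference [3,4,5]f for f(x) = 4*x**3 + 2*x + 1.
48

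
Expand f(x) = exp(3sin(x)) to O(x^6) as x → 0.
1 + 3*x + 9*x**2/2 + 4*x**3 + 15*x**4/8 - x**5/5 + O(x**6)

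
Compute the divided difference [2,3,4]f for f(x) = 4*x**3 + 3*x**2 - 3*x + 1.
39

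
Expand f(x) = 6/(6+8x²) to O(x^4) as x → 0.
1 - 4*x**2/3 + O(x**4)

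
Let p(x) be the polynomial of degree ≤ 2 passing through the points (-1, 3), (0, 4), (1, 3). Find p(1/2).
15/4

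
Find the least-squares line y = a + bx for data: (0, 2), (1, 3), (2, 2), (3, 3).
a = 11/5, b = 1/5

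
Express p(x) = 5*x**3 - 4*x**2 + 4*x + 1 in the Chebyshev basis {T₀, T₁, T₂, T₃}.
-T₀ + (31/4)T₁ + (-2)T₂ + (5/4)T₃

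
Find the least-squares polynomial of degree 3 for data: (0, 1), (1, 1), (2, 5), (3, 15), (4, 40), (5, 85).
107/126 + (1219/756)x + (-241/126)x² + (107/108)x³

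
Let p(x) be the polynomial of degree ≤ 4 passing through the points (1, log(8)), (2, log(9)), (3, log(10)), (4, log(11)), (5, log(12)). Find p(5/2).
log(11**(27/32)*4895322707096094018983952384**(3/128)*5**(45/64)/11)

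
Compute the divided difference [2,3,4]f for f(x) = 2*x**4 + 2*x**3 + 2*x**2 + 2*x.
130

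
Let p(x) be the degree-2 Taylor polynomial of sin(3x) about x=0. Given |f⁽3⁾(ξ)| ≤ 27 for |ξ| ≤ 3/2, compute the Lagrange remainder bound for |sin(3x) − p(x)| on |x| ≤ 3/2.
243/16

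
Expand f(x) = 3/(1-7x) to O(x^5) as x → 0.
3 + 21*x + 147*x**2 + 1029*x**3 + 7203*x**4 + O(x**5)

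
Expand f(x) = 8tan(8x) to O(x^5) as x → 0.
64*x + 4096*x**3/3 + O(x**5)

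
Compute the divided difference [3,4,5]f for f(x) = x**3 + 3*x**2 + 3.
15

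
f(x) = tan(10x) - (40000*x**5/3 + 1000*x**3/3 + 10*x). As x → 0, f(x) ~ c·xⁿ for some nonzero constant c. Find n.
7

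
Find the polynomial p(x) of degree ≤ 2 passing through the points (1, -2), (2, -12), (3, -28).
-3*x**2 - x + 2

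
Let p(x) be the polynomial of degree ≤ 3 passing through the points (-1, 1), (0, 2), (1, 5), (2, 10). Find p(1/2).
13/4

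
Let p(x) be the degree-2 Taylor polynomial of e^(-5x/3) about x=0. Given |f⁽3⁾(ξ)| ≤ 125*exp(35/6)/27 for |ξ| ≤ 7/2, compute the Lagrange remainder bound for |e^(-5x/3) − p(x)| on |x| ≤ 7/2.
42875*exp(35/6)/1296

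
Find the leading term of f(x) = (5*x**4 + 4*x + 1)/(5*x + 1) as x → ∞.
x**3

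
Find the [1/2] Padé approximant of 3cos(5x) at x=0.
3/(25*x**2/2 + 1)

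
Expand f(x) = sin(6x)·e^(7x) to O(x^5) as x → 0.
6*x + 42*x**2 + 111*x**3 + 91*x**4 + O(x**5)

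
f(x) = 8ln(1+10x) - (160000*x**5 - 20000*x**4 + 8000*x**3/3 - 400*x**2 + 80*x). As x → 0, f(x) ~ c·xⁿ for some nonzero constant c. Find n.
6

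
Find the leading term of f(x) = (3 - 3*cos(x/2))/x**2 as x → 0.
3/8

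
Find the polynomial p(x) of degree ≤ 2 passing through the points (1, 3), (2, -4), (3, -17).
-3*x**2 + 2*x + 4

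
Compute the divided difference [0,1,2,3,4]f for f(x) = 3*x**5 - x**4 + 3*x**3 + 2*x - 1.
29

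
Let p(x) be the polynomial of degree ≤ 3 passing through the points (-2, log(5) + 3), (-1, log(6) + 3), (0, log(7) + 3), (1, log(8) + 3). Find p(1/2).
log(2**(5/8)*3**(11/16)*5**(1/16)*7**(15/16)/3) + 3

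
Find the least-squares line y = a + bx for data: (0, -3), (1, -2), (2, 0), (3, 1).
a = -31/10, b = 7/5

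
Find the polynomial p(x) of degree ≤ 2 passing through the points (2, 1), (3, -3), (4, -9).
-x**2 + x + 3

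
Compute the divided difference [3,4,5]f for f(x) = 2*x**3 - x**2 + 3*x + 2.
23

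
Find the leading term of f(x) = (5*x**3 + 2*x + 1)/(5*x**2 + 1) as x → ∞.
x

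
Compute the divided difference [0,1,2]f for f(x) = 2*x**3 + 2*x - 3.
6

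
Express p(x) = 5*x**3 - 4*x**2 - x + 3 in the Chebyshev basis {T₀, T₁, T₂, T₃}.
T₀ + (11/4)T₁ + (-2)T₂ + (5/4)T₃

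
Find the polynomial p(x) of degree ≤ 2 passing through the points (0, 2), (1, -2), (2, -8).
-x**2 - 3*x + 2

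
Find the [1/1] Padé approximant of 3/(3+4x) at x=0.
1/(4*x/3 + 1)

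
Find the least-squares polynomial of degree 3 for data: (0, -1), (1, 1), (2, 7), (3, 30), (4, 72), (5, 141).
-95/126 + (-295/756)x + (19/126)x² + (121/108)x³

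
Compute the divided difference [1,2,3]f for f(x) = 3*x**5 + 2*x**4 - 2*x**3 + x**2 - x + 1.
309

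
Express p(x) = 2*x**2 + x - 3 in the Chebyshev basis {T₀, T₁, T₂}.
(-2)T₀ + T₁ + T₂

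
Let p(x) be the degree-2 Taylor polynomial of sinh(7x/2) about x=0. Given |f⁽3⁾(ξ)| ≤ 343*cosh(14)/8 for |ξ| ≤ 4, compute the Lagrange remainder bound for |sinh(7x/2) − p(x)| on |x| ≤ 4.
1372*cosh(14)/3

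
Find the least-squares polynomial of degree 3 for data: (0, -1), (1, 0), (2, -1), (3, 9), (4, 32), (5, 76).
-95/126 + (1217/756)x + (-359/126)x² + (121/108)x³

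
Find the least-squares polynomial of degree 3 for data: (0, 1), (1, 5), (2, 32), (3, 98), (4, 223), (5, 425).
19/21 + (-7/18)x + (37/21)x² + (55/18)x³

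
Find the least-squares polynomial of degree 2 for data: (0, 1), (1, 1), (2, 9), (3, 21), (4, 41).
31/35 + (-18/7)x + (22/7)x²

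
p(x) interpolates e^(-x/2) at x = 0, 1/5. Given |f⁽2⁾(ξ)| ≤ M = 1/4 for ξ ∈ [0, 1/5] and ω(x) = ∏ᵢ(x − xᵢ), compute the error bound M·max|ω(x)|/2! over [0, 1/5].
1/800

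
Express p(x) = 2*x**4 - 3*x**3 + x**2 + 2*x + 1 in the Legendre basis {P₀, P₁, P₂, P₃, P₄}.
(26/15)P₀ + (1/5)P₁ + (38/21)P₂ + (-6/5)P₃ + (16/35)P₄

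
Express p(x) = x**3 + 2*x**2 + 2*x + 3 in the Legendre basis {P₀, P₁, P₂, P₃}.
(11/3)P₀ + (13/5)P₁ + (4/3)P₂ + (2/5)P₃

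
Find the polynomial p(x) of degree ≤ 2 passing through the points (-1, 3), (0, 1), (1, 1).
x**2 - x + 1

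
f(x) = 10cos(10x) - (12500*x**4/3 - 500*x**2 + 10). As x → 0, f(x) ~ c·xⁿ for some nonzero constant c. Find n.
6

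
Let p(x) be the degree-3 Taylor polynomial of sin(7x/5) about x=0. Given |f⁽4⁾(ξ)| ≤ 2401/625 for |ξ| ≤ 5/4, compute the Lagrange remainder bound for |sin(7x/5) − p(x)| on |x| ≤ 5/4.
2401/6144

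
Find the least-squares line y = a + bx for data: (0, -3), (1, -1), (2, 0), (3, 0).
a = -5/2, b = 1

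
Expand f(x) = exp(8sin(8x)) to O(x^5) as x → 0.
1 + 64*x + 2048*x**2 + 43008*x**3 + 655360*x**4 + O(x**5)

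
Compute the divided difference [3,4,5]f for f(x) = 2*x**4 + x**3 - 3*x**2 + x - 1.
203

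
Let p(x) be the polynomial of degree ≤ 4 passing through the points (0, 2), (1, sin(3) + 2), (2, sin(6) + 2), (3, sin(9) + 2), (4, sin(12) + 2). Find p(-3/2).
1485*sin(6)/64 - 385*sin(9)/32 - 693*sin(3)/32 + 315*sin(12)/128 + 2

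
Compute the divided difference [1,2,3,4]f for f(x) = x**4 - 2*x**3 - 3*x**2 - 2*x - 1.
8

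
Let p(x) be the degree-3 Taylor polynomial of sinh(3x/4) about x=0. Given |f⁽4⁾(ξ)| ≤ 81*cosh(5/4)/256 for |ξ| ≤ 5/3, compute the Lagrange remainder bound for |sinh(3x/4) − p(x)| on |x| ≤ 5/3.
625*cosh(5/4)/6144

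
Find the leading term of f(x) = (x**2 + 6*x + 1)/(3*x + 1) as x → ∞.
x/3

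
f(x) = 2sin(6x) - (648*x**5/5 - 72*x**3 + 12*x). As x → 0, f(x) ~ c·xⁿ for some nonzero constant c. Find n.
7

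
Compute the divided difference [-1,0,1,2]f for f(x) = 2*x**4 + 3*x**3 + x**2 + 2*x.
7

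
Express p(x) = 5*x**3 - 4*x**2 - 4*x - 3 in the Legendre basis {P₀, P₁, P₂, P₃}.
(-13/3)P₀ - P₁ + (-8/3)P₂ + (2)P₃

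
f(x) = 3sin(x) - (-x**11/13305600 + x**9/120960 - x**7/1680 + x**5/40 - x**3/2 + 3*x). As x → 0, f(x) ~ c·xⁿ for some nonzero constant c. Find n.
13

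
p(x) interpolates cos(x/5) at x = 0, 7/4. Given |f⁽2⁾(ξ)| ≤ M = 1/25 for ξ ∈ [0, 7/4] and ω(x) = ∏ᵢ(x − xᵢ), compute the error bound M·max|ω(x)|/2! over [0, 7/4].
49/3200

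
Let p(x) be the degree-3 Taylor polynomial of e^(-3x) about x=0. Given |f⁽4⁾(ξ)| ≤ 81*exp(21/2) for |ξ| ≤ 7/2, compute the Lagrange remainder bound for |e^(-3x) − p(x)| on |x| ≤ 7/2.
64827*exp(21/2)/128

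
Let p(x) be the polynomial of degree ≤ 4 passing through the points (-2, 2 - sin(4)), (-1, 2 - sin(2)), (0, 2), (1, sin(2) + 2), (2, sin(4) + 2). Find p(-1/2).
-5*sin(2)/8 + sin(4)/16 + 2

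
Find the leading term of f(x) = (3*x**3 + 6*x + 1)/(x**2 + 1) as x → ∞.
3*x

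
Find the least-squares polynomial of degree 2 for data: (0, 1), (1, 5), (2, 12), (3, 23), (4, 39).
6/5 + (7/5)x + (2)x²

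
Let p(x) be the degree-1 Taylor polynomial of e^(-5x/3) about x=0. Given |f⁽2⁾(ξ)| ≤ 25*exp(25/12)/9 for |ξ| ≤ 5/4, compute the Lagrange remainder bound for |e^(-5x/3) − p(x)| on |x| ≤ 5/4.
625*exp(25/12)/288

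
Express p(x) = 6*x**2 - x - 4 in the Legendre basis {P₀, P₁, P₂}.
(-2)P₀ - P₁ + (4)P₂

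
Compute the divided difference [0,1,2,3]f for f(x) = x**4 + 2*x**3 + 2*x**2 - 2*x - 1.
8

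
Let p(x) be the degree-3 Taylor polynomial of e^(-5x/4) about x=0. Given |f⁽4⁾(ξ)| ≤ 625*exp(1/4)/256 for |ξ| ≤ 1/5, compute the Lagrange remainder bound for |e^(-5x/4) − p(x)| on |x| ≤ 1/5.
exp(1/4)/6144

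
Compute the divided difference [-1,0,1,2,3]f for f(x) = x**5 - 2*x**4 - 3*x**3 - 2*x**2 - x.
3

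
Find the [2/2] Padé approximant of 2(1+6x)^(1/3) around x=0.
(56*x**2/3 + 14*x + 2)/(10*x**2/3 + 5*x + 1)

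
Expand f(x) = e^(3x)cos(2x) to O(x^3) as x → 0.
1 + 3*x + 5*x**2/2 + O(x**3)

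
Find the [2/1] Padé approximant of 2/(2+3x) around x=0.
1/(3*x/2 + 1)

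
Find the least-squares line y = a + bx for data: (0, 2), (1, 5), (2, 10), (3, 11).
a = 11/5, b = 16/5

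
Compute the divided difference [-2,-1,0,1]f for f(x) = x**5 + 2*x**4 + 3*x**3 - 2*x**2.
4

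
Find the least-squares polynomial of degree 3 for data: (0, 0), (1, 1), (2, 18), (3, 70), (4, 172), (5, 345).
-2/63 + (-212/189)x + (-50/63)x² + (80/27)x³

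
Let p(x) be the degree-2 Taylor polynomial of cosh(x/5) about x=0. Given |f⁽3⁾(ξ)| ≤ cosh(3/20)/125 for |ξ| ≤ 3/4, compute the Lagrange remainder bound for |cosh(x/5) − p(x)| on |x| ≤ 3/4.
9*cosh(3/20)/16000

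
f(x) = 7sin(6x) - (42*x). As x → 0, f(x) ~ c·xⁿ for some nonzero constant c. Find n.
3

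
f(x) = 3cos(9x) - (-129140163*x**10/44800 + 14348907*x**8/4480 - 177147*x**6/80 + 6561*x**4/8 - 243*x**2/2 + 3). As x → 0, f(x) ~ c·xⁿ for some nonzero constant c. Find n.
12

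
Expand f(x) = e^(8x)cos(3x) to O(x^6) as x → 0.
1 + 8*x + 55*x**2/2 + 148*x**3/3 + 721*x**4/24 - 1259*x**5/15 + O(x**6)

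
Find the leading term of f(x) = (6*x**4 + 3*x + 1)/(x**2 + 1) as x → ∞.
6*x**2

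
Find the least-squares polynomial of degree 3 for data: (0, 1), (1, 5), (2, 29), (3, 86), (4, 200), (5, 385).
37/42 + (437/252)x + (-5/42)x² + (109/36)x³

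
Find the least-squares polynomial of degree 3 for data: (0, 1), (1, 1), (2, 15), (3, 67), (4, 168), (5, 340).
7/6 + (-829/252)x + (-43/84)x² + (53/18)x³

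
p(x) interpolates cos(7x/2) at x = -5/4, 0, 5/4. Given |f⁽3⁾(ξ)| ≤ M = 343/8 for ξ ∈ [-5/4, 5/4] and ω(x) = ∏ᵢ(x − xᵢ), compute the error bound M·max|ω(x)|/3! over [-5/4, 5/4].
42875*sqrt(3)/13824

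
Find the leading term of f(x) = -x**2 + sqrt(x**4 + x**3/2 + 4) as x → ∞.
x/4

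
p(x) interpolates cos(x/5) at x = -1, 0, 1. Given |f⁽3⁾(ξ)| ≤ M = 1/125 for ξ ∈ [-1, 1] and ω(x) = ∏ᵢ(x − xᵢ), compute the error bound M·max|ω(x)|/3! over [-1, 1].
sqrt(3)/3375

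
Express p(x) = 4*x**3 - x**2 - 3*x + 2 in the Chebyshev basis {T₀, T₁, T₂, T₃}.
(3/2)T₀ + (-1/2)T₂ + T₃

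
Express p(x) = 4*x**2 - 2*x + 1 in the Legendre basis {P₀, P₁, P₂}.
(7/3)P₀ + (-2)P₁ + (8/3)P₂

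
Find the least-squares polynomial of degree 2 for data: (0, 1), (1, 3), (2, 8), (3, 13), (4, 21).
32/35 + (11/7)x + (6/7)x²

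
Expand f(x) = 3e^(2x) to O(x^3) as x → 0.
3 + 6*x + 6*x**2 + O(x**3)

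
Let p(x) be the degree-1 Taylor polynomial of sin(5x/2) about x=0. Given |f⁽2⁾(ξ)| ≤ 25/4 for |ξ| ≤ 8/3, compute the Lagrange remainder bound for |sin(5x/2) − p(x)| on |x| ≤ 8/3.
200/9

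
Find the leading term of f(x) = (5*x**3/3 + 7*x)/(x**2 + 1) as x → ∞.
5*x/3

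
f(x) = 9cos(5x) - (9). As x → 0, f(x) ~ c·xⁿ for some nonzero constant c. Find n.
2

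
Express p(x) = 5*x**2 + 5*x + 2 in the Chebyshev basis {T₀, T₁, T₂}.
(9/2)T₀ + (5)T₁ + (5/2)T₂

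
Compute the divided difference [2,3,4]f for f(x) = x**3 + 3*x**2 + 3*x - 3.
12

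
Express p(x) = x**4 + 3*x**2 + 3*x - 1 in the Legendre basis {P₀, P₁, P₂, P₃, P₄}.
(1/5)P₀ + (3)P₁ + (18/7)P₂ + (8/35)P₄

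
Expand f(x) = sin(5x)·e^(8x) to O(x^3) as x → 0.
5*x + 40*x**2 + O(x**3)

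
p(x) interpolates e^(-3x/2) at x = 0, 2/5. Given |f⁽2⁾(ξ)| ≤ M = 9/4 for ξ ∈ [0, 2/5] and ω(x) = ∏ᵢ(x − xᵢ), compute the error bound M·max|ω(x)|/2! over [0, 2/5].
9/200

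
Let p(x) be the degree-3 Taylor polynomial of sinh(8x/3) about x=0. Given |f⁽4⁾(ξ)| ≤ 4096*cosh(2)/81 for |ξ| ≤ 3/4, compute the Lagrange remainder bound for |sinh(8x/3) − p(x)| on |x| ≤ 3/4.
2*cosh(2)/3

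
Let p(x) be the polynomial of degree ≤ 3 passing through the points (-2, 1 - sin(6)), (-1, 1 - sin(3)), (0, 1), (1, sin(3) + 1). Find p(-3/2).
-7*sin(3)/8 - 5*sin(6)/16 + 1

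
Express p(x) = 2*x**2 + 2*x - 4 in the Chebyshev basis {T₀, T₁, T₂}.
(-3)T₀ + (2)T₁ + T₂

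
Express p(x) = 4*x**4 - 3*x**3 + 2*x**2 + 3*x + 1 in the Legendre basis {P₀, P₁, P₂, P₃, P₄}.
(37/15)P₀ + (6/5)P₁ + (76/21)P₂ + (-6/5)P₃ + (32/35)P₄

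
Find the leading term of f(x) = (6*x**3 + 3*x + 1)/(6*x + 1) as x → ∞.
x**2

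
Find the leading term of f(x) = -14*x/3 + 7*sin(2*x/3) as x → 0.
-28*x**3/81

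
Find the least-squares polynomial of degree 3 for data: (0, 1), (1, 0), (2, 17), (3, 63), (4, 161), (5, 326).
7/9 + (-314/189)x + (-151/126)x² + (157/54)x³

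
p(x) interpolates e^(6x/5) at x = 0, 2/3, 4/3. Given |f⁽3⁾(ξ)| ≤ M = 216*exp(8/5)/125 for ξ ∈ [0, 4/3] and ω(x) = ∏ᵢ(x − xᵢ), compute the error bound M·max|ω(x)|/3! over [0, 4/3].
64*sqrt(3)*exp(8/5)/3375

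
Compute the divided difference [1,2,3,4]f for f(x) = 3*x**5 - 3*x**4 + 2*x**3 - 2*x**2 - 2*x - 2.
167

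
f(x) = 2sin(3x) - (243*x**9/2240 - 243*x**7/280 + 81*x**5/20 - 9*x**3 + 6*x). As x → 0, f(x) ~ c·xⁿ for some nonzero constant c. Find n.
11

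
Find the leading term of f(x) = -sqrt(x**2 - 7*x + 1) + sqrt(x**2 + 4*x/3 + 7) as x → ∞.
25/6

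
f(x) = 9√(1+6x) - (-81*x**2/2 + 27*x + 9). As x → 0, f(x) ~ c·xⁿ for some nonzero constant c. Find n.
3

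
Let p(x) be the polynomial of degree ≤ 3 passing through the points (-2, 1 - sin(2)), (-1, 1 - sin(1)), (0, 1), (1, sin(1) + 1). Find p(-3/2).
-7*sin(1)/8 - 5*sin(2)/16 + 1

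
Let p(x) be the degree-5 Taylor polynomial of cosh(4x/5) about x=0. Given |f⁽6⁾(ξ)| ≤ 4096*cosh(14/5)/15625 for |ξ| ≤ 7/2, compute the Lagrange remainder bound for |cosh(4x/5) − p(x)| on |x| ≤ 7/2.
470596*cosh(14/5)/703125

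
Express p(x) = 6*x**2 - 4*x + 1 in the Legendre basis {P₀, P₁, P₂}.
(3)P₀ + (-4)P₁ + (4)P₂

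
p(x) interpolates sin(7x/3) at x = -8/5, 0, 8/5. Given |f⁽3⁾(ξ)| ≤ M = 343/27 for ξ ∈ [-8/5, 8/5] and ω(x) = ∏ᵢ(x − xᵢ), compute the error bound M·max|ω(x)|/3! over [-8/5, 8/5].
175616*sqrt(3)/91125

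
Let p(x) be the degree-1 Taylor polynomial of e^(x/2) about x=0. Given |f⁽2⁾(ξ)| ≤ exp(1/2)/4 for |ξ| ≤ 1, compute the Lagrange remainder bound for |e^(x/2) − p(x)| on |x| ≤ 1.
exp(1/2)/8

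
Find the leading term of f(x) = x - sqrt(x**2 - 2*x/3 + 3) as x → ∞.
1/3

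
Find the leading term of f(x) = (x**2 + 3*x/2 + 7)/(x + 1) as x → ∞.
x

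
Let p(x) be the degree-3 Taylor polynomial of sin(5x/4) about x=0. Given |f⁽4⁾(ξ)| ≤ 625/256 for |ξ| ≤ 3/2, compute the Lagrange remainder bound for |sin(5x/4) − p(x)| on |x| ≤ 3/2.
16875/32768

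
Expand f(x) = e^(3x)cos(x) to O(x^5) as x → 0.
1 + 3*x + 4*x**2 + 3*x**3 + 7*x**4/6 + O(x**5)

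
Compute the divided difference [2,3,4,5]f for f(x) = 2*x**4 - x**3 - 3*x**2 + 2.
27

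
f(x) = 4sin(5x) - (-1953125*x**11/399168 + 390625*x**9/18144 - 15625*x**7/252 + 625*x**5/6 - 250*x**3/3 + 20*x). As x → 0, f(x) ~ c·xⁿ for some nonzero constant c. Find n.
13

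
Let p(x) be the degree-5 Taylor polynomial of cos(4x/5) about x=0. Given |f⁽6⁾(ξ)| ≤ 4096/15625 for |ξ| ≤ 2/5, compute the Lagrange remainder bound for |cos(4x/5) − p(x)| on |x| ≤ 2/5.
16384/10986328125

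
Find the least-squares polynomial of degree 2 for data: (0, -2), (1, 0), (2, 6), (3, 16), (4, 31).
-67/35 + (-13/35)x + (15/7)x²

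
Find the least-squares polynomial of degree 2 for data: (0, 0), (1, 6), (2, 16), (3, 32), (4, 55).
11/35 + (76/35)x + (20/7)x²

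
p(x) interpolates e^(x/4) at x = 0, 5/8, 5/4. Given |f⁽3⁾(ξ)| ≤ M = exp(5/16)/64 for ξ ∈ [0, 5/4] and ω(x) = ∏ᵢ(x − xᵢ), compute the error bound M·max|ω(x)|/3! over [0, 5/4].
125*sqrt(3)*exp(5/16)/884736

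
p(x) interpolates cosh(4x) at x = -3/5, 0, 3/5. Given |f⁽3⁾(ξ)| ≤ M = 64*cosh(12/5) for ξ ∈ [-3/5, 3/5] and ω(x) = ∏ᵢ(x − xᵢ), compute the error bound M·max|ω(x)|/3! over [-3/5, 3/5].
64*sqrt(3)*cosh(12/5)/125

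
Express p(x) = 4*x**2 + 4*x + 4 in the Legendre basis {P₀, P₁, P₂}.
(16/3)P₀ + (4)P₁ + (8/3)P₂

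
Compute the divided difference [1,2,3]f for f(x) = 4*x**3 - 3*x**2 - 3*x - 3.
21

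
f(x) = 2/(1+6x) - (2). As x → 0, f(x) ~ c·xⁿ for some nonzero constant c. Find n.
1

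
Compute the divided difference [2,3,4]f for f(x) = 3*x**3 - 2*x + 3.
27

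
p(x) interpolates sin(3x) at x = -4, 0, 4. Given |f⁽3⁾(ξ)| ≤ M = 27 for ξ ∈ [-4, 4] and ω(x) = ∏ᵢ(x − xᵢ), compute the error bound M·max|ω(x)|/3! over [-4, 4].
64*sqrt(3)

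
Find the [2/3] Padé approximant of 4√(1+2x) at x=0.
(7*x**2 + 56*x/5 + 4)/(-x**3/20 + 9*x**2/20 + 9*x/5 + 1)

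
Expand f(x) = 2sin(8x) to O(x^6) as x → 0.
16*x - 512*x**3/3 + 8192*x**5/15 + O(x**6)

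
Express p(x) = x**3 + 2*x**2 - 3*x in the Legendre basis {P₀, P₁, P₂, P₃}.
(2/3)P₀ + (-12/5)P₁ + (4/3)P₂ + (2/5)P₃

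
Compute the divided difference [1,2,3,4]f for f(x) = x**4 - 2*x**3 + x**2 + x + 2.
8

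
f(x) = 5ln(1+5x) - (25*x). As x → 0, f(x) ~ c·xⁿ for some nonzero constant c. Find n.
2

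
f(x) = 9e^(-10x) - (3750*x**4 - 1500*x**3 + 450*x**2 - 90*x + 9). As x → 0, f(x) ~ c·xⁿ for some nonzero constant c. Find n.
5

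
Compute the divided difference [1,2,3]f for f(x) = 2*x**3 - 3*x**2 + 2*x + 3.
9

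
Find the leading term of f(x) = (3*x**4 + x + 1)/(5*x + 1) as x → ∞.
3*x**3/5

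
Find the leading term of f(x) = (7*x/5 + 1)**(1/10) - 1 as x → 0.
7*x/50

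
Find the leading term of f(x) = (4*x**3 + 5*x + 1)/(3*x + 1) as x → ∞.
4*x**2/3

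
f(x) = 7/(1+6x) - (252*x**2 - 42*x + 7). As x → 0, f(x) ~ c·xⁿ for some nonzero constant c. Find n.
3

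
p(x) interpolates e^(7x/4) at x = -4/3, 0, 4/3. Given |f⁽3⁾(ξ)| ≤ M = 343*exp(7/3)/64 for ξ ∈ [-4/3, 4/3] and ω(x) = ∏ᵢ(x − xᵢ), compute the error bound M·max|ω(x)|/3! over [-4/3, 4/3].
343*sqrt(3)*exp(7/3)/729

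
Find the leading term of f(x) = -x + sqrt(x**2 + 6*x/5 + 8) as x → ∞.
3/5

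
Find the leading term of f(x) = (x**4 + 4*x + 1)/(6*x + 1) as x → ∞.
x**3/6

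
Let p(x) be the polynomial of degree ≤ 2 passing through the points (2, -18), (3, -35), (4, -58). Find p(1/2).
-15/4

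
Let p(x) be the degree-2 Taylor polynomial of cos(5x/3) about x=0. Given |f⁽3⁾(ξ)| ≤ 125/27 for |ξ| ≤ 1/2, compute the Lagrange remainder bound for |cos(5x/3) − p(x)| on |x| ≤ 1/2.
125/1296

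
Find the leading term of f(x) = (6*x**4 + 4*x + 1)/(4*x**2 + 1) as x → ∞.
3*x**2/2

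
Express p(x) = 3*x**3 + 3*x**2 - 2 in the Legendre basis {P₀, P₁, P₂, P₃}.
-P₀ + (9/5)P₁ + (2)P₂ + (6/5)P₃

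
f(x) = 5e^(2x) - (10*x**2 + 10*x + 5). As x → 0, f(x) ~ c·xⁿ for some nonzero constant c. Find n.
3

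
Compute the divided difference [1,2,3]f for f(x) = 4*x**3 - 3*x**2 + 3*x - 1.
21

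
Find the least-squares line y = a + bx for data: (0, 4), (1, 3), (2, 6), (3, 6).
a = 17/5, b = 9/10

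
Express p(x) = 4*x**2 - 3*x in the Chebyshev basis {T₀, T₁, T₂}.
(2)T₀ + (-3)T₁ + (2)T₂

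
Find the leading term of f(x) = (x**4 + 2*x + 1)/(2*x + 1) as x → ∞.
x**3/2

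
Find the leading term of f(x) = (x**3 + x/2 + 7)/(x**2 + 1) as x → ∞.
x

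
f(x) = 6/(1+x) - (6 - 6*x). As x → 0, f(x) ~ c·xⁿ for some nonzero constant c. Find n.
2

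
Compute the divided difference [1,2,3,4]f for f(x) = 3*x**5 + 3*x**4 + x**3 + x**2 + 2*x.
226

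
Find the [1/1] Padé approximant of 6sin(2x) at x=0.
12*x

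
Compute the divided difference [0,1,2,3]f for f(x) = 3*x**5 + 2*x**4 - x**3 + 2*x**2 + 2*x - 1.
86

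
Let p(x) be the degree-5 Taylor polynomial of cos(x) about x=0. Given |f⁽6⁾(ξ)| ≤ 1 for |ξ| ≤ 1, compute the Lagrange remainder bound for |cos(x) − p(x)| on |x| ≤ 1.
1/720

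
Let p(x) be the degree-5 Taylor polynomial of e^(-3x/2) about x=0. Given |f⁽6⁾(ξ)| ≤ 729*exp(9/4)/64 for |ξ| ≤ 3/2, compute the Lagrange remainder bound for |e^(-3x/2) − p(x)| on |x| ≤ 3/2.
59049*exp(9/4)/327680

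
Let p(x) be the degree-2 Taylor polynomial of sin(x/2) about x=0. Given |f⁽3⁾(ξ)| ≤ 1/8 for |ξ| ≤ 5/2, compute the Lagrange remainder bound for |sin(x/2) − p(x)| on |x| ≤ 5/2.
125/384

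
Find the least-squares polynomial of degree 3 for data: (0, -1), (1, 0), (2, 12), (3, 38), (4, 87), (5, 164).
-10/9 + (-220/189)x + (104/63)x² + (28/27)x³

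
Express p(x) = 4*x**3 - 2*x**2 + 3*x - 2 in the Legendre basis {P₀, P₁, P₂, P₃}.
(-8/3)P₀ + (27/5)P₁ + (-4/3)P₂ + (8/5)P₃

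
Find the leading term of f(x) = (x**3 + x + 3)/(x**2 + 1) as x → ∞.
x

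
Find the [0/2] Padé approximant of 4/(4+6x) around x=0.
1/(3*x/2 + 1)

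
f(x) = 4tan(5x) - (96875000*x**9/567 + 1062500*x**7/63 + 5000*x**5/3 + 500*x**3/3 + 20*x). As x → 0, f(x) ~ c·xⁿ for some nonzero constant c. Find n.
11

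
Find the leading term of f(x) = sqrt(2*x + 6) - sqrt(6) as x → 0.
sqrt(6)*x/6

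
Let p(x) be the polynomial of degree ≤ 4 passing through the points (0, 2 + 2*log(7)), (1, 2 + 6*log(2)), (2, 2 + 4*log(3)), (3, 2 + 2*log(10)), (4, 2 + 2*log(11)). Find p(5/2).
2 + log(9*11**(59/64)*3**(13/16)*5**(15/16)*7**(3/64)/11)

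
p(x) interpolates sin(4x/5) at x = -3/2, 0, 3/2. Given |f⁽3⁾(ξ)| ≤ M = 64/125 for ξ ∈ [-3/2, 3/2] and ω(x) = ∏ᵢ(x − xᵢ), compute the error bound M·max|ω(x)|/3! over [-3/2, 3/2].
8*sqrt(3)/125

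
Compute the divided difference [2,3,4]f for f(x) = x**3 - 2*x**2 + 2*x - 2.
7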